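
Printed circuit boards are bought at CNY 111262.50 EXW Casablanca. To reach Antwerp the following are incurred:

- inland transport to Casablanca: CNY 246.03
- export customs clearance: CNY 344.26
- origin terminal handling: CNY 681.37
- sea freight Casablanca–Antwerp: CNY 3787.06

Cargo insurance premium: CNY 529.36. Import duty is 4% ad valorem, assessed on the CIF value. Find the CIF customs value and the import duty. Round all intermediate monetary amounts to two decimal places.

CIF value: CNY 116850.58; import duty: CNY 4674.02

CIF = EXW price + pre-shipment costs + freight + insurance
CIF = 111262.50 + 246.03 + 344.26 + 681.37 + 3787.06 + 529.36 = 116850.58
Import duty = 116850.58 × 4% = 4674.02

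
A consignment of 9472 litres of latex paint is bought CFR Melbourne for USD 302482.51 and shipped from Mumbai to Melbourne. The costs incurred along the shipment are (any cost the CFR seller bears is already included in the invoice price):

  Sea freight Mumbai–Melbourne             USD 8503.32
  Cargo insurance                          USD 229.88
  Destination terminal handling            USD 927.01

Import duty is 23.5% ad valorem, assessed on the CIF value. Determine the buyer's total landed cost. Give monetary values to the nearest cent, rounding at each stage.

CFR: the seller pays costs through ocean freight to the destination port, but not insurance.
Already in the invoice (seller's account under CFR): freight — exclude.
CIF value = CFR price + insurance = 302482.51 + 229.88 = 302712.39
Import duty = 302712.39 × 23.5% = 71137.41
Buyer bears: insurance 229.88 + destination terminal 927.01 + duty 71137.41 = 72294.30
Landed cost = invoice 302482.51 + 72294.30 = 374776.81

Total landed cost: USD 374776.81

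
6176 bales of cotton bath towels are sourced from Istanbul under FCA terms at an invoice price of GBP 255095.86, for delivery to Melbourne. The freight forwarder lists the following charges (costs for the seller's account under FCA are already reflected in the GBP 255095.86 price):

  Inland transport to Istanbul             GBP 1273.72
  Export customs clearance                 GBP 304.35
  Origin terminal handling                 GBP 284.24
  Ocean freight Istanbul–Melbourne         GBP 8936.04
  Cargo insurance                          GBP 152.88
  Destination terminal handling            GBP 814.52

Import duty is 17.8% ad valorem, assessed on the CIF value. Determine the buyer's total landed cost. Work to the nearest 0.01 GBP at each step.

Total landed cost: GBP 312359.03

FCA: the seller delivers export-cleared goods to the carrier; the buyer bears costs from that point.
Already in the invoice (seller's account under FCA): inland to port, export clearance — exclude.
CIF value = FCA price + origin terminal + freight + insurance = 255095.86 + 284.24 + 8936.04 + 152.88 = 264469.02
Import duty = 264469.02 × 17.8% = 47075.49
Buyer bears: origin terminal 284.24 + freight 8936.04 + insurance 152.88 + destination terminal 814.52 + duty 47075.49 = 57263.17
Landed cost = invoice 255095.86 + 57263.17 = 312359.03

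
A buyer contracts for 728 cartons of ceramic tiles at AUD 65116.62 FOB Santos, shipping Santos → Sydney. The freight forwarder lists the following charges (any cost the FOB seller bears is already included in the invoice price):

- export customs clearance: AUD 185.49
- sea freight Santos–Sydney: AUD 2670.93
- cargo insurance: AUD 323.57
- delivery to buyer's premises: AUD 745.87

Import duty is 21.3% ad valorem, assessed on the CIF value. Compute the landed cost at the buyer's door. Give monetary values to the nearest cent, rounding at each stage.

Total landed cost: AUD 83364.66

FOB: the seller bears costs until goods are on board at the origin port; the buyer bears freight, insurance and all costs thereafter.
Already in the invoice (seller's account under FOB): export clearance — exclude.
CIF value = FOB price + freight + insurance = 65116.62 + 2670.93 + 323.57 = 68111.12
Import duty = 68111.12 × 21.3% = 14507.67
Buyer bears: freight 2670.93 + insurance 323.57 + delivery 745.87 + duty 14507.67 = 18248.04
Landed cost = invoice 65116.62 + 18248.04 = 83364.66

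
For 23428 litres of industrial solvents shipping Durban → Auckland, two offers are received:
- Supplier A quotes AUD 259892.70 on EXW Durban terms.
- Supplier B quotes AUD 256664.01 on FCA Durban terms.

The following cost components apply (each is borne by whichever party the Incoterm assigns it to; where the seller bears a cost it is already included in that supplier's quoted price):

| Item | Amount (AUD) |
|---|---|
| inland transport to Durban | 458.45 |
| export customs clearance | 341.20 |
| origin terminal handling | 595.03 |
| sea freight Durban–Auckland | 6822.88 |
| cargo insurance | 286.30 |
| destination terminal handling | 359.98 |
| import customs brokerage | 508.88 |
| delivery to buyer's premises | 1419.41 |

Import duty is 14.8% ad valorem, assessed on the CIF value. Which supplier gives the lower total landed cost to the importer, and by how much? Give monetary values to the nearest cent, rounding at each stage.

Supplier B is cheaper by AUD 4624.53

Supplier A (EXW):
CIF value = EXW price + inland to port + export clearance + origin terminal + freight + insurance = 259892.70 + 458.45 + 341.20 + 595.03 + 6822.88 + 286.30 = 268396.56
Import duty = 268396.56 × 14.8% = 39722.69
Buyer bears (A): 458.45 + 341.20 + 595.03 + 6822.88 + 286.30 + 359.98 + 508.88 + 1419.41 = 10792.13
Landed cost (A) = invoice 259892.70 + 10792.13 + duty 39722.69 = 310407.52
Supplier B (FCA):
CIF value = FCA price + origin terminal + freight + insurance = 256664.01 + 595.03 + 6822.88 + 286.30 = 264368.22
Import duty = 264368.22 × 14.8% = 39126.50
Buyer bears (B): 595.03 + 6822.88 + 286.30 + 359.98 + 508.88 + 1419.41 = 9992.48
Landed cost (B) = invoice 256664.01 + 9992.48 + duty 39126.50 = 305782.99
Difference = |310407.52 − 305782.99| = 4624.53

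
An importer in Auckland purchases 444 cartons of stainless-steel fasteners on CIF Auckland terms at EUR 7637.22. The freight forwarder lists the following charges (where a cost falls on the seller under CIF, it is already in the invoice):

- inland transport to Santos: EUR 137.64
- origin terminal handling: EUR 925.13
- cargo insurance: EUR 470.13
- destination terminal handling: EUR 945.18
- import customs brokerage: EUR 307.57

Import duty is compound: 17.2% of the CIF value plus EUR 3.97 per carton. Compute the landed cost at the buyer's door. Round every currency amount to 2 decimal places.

CIF: the seller pays costs through ocean freight and marine insurance to the destination port.
Already in the invoice (seller's account under CIF): inland to port, origin terminal, insurance — exclude.
The CIF price already equals the CIF value: 7637.22
Ad valorem component: 7637.22 × 17.2% = 1313.60
Specific component: 444 × 3.97 = 1762.68
Import duty = 1313.60 + 1762.68 = 3076.28
Buyer bears: destination terminal 945.18 + brokerage 307.57 + duty 3076.28 = 4329.03
Landed cost = invoice 7637.22 + 4329.03 = 11966.25

Total landed cost: EUR 11966.25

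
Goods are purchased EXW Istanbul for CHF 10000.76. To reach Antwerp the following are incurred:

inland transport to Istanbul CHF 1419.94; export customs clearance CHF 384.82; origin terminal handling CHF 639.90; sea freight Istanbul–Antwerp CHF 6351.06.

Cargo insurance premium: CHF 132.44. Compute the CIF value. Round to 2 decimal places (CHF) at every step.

CIF value: CHF 18928.92

CIF = EXW price + pre-shipment costs + freight + insurance
CIF = 10000.76 + 1419.94 + 384.82 + 639.90 + 6351.06 + 132.44 = 18928.92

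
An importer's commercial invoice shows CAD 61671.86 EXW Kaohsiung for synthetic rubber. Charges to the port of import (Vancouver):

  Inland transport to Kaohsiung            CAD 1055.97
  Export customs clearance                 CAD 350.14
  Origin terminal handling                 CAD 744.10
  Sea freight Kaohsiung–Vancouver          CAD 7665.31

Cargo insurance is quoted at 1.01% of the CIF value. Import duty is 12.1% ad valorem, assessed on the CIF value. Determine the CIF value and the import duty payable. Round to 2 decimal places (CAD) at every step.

CIF value: CAD 72216.77; import duty: CAD 8738.23

Let C be the CIF value. C = EXW price + pre-shipment costs + freight + 1.01% × C
C − 1.01% × C = 61671.86 + 1055.97 + 350.14 + 744.10 + 7665.31
0.9899 × C = 71487.38
C = 71487.38 / 0.9899 = 72216.77
Insurance premium = 1.01% × 72216.77 = 729.39
Import duty = 72216.77 × 12.1% = 8738.23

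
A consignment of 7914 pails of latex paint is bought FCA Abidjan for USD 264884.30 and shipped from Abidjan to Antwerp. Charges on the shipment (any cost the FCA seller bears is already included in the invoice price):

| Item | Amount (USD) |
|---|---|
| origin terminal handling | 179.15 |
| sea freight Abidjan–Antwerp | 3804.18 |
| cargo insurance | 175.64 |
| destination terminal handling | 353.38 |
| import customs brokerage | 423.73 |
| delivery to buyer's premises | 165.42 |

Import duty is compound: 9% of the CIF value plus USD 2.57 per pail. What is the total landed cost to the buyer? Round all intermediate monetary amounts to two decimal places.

Total landed cost: USD 314538.67

FCA: the seller delivers export-cleared goods to the carrier; the buyer bears costs from that point.
CIF value = FCA price + origin terminal + freight + insurance = 264884.30 + 179.15 + 3804.18 + 175.64 = 269043.27
Ad valorem component: 269043.27 × 9% = 24213.89
Specific component: 7914 × 2.57 = 20338.98
Import duty = 24213.89 + 20338.98 = 44552.87
Buyer bears: origin terminal 179.15 + freight 3804.18 + insurance 175.64 + destination terminal 353.38 + brokerage 423.73 + delivery 165.42 + duty 44552.87 = 49654.37
Landed cost = invoice 264884.30 + 49654.37 = 314538.67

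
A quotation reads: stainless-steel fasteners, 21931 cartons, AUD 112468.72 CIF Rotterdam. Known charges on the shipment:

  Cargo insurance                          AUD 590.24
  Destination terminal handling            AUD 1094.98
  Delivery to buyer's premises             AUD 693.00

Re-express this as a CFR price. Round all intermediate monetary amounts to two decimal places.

CFR price: AUD 111878.48

Not relevant to the conversion: destination terminal, delivery — on the buyer under both terms; not part of either seller's price.
From CIF to CFR, the seller no longer bears: insurance.
CFR price = 112468.72 − 590.24 = 111878.48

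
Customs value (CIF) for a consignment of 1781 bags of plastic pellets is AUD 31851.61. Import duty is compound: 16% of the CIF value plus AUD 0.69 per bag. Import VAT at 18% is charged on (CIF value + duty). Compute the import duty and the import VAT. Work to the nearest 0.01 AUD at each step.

Ad valorem component: 31851.61 × 16% = 5096.26
Specific component: 1781 × 0.69 = 1228.89
Import duty = 5096.26 + 1228.89 = 6325.15
VAT base = CIF + duty = 31851.61 + 6325.15 = 38176.76
Import VAT = 38176.76 × 18% = 6871.82

Import duty: AUD 6325.15; import VAT: AUD 6871.82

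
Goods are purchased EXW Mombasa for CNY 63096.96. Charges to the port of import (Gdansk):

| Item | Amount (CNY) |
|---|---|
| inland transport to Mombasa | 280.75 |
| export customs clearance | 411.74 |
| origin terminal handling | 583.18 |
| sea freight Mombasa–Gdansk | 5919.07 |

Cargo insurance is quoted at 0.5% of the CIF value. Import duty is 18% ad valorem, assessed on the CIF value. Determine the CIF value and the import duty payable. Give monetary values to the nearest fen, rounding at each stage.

Let C be the CIF value. C = EXW price + pre-shipment costs + freight + 0.5% × C
C − 0.5% × C = 63096.96 + 280.75 + 411.74 + 583.18 + 5919.07
0.995 × C = 70291.70
C = 70291.70 / 0.995 = 70644.92
Insurance premium = 0.5% × 70644.92 = 353.22
Import duty = 70644.92 × 18% = 12716.09

CIF value: CNY 70644.92; import duty: CNY 12716.09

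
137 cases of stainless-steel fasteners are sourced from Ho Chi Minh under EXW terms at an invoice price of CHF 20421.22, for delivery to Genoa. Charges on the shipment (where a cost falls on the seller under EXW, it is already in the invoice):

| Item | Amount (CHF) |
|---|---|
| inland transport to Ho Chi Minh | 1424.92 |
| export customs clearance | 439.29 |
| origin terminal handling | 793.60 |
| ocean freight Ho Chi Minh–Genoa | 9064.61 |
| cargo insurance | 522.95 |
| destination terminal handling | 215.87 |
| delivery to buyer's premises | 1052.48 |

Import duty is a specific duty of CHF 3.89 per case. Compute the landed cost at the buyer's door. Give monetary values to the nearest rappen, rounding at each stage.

Total landed cost: CHF 34467.87

EXW: the seller makes goods available at their premises; the buyer bears all onward costs.
CIF value = EXW price + inland to port + export clearance + origin terminal + freight + insurance = 20421.22 + 1424.92 + 439.29 + 793.60 + 9064.61 + 522.95 = 32666.59
Import duty = 137 × 3.89 = 532.93
Buyer bears: inland to port 1424.92 + export clearance 439.29 + origin terminal 793.60 + freight 9064.61 + insurance 522.95 + destination terminal 215.87 + delivery 1052.48 + duty 532.93 = 14046.65
Landed cost = invoice 20421.22 + 14046.65 = 34467.87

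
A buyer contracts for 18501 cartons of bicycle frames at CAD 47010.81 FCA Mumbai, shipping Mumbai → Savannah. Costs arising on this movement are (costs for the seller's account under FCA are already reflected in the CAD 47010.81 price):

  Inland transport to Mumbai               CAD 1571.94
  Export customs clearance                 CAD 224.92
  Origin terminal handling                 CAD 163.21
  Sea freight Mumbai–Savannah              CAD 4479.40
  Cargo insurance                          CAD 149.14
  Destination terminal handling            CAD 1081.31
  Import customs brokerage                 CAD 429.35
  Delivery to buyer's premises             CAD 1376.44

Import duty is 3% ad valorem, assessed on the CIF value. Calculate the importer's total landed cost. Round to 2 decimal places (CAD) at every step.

Total landed cost: CAD 56243.74

FCA: the seller delivers export-cleared goods to the carrier; the buyer bears costs from that point.
Already in the invoice (seller's account under FCA): inland to port, export clearance — exclude.
CIF value = FCA price + origin terminal + freight + insurance = 47010.81 + 163.21 + 4479.40 + 149.14 = 51802.56
Import duty = 51802.56 × 3% = 1554.08
Buyer bears: origin terminal 163.21 + freight 4479.40 + insurance 149.14 + destination terminal 1081.31 + brokerage 429.35 + delivery 1376.44 + duty 1554.08 = 9232.93
Landed cost = invoice 47010.81 + 9232.93 = 56243.74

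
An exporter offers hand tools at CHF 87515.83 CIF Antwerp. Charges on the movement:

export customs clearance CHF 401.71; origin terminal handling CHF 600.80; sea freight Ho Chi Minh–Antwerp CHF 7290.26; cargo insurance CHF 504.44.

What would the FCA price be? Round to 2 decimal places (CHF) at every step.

FCA price: CHF 79120.33

Not relevant to the conversion: export clearance — on the seller under both CIF and FCA; already in the CIF price and stays in the FCA price.
From CIF to FCA, the seller no longer bears: origin terminal, freight, insurance.
FCA price = 87515.83 − 600.80 − 7290.26 − 504.44 = 79120.33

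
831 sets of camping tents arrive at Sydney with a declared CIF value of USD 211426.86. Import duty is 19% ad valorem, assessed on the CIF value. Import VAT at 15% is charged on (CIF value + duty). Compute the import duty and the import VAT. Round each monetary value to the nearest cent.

Import duty: USD 40171.10; import VAT: USD 37739.69

Import duty = 211426.86 × 19% = 40171.10
VAT base = CIF + duty = 211426.86 + 40171.10 = 251597.96
Import VAT = 251597.96 × 15% = 37739.69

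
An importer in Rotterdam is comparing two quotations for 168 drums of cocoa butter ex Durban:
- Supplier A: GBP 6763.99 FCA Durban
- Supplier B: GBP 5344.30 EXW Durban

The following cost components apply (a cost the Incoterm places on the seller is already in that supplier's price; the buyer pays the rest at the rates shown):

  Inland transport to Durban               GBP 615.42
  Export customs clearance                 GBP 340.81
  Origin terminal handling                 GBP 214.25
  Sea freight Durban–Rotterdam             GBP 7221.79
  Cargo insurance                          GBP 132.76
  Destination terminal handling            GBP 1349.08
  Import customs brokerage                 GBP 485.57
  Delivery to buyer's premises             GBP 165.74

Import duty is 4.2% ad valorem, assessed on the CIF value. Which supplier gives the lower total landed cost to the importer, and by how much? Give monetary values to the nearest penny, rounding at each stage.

Supplier A (FCA):
CIF value = FCA price + origin terminal + freight + insurance = 6763.99 + 214.25 + 7221.79 + 132.76 = 14332.79
Import duty = 14332.79 × 4.2% = 601.98
Buyer bears (A): 214.25 + 7221.79 + 132.76 + 1349.08 + 485.57 + 165.74 = 9569.19
Landed cost (A) = invoice 6763.99 + 9569.19 + duty 601.98 = 16935.16
Supplier B (EXW):
CIF value = EXW price + inland to port + export clearance + origin terminal + freight + insurance = 5344.30 + 615.42 + 340.81 + 214.25 + 7221.79 + 132.76 = 13869.33
Import duty = 13869.33 × 4.2% = 582.51
Buyer bears (B): 615.42 + 340.81 + 214.25 + 7221.79 + 132.76 + 1349.08 + 485.57 + 165.74 = 10525.42
Landed cost (B) = invoice 5344.30 + 10525.42 + duty 582.51 = 16452.23
Difference = |16935.16 − 16452.23| = 482.93

Supplier B is cheaper by GBP 482.93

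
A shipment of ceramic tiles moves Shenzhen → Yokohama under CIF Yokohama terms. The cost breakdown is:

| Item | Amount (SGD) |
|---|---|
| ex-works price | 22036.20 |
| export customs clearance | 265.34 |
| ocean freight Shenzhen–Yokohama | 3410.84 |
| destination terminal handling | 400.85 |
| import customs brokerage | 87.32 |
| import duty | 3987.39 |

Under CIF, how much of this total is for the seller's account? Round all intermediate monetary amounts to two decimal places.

CIF: the seller pays costs through ocean freight and marine insurance to the destination port.
Seller's account: goods 22036.20 + export clearance 265.34 + freight 3410.84 = 25712.38
Buyer's account: destination terminal 400.85 + brokerage 87.32 + duty 3987.39 = 4475.56

Seller's account: SGD 25712.38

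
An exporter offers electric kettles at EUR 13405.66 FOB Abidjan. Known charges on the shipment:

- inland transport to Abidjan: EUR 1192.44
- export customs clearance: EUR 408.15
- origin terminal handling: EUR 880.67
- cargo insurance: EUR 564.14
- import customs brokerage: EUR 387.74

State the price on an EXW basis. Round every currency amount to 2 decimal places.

EXW price: EUR 10924.40

Not relevant to the conversion: brokerage, insurance — on the buyer under both terms; not part of either seller's price.
From FOB to EXW, the seller no longer bears: inland to port, export clearance, origin terminal.
EXW price = 13405.66 − 1192.44 − 408.15 − 880.67 = 10924.40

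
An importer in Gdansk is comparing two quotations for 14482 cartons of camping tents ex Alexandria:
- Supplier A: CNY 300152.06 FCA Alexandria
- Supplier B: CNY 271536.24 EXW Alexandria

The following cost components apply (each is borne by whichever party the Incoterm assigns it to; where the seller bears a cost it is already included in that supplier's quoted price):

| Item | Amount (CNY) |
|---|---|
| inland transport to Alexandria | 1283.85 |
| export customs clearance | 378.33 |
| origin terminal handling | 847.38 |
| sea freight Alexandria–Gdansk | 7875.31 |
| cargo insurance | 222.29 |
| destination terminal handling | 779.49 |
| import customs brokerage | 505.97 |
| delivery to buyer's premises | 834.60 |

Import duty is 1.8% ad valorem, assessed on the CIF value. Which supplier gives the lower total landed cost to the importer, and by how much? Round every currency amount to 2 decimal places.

Supplier A (FCA):
CIF value = FCA price + origin terminal + freight + insurance = 300152.06 + 847.38 + 7875.31 + 222.29 = 309097.04
Import duty = 309097.04 × 1.8% = 5563.75
Buyer bears (A): 847.38 + 7875.31 + 222.29 + 779.49 + 505.97 + 834.60 = 11065.04
Landed cost (A) = invoice 300152.06 + 11065.04 + duty 5563.75 = 316780.85
Supplier B (EXW):
CIF value = EXW price + inland to port + export clearance + origin terminal + freight + insurance = 271536.24 + 1283.85 + 378.33 + 847.38 + 7875.31 + 222.29 = 282143.40
Import duty = 282143.40 × 1.8% = 5078.58
Buyer bears (B): 1283.85 + 378.33 + 847.38 + 7875.31 + 222.29 + 779.49 + 505.97 + 834.60 = 12727.22
Landed cost (B) = invoice 271536.24 + 12727.22 + duty 5078.58 = 289342.04
Difference = |316780.85 − 289342.04| = 27438.81

Supplier B is cheaper by CNY 27438.81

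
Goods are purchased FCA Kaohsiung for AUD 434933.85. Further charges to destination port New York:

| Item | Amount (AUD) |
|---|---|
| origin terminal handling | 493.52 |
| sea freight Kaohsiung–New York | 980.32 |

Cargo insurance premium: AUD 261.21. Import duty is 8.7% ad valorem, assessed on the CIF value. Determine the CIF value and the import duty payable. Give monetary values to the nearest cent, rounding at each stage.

CIF = FCA price + pre-shipment costs + freight + insurance
CIF = 434933.85 + 493.52 + 980.32 + 261.21 = 436668.90
Import duty = 436668.90 × 8.7% = 37990.19

CIF value: AUD 436668.90; import duty: AUD 37990.19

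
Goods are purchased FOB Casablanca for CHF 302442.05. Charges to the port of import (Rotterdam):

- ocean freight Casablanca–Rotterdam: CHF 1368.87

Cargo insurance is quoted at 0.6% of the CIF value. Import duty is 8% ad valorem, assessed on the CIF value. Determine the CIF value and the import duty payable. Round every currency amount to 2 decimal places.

Let C be the CIF value. C = FOB price + freight + 0.6% × C
C − 0.6% × C = 302442.05 + 1368.87
0.994 × C = 303810.92
C = 303810.92 / 0.994 = 305644.79
Insurance premium = 0.6% × 305644.79 = 1833.87
Import duty = 305644.79 × 8% = 24451.58

CIF value: CHF 305644.79; import duty: CHF 24451.58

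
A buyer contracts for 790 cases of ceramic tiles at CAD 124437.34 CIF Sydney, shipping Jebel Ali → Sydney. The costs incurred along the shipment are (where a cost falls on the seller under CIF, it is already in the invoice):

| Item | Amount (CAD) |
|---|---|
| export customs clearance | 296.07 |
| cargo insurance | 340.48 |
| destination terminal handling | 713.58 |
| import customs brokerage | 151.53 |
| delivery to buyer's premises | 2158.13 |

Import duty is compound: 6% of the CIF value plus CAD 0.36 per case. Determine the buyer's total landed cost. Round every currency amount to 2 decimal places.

CIF: the seller pays costs through ocean freight and marine insurance to the destination port.
Already in the invoice (seller's account under CIF): export clearance, insurance — exclude.
The CIF price already equals the CIF value: 124437.34
Ad valorem component: 124437.34 × 6% = 7466.24
Specific component: 790 × 0.36 = 284.40
Import duty = 7466.24 + 284.40 = 7750.64
Buyer bears: destination terminal 713.58 + brokerage 151.53 + delivery 2158.13 + duty 7750.64 = 10773.88
Landed cost = invoice 124437.34 + 10773.88 = 135211.22

Total landed cost: CAD 135211.22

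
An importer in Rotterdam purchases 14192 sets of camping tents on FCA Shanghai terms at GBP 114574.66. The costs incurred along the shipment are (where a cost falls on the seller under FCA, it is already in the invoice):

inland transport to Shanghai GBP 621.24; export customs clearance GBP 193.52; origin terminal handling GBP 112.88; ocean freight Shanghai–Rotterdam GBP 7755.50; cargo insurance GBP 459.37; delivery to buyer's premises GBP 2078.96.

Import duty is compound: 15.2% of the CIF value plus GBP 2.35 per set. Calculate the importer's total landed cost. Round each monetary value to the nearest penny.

FCA: the seller delivers export-cleared goods to the carrier; the buyer bears costs from that point.
Already in the invoice (seller's account under FCA): inland to port, export clearance — exclude.
CIF value = FCA price + origin terminal + freight + insurance = 114574.66 + 112.88 + 7755.50 + 459.37 = 122902.41
Ad valorem component: 122902.41 × 15.2% = 18681.17
Specific component: 14192 × 2.35 = 33351.20
Import duty = 18681.17 + 33351.20 = 52032.37
Buyer bears: origin terminal 112.88 + freight 7755.50 + insurance 459.37 + delivery 2078.96 + duty 52032.37 = 62439.08
Landed cost = invoice 114574.66 + 62439.08 = 177013.74

Total landed cost: GBP 177013.74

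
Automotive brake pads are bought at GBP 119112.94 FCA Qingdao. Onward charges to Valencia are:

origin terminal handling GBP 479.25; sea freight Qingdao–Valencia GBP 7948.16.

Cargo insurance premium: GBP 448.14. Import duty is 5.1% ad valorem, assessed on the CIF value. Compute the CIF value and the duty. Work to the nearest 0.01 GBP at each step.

CIF value: GBP 127988.49; import duty: GBP 6527.41

CIF = FCA price + pre-shipment costs + freight + insurance
CIF = 119112.94 + 479.25 + 7948.16 + 448.14 = 127988.49
Import duty = 127988.49 × 5.1% = 6527.41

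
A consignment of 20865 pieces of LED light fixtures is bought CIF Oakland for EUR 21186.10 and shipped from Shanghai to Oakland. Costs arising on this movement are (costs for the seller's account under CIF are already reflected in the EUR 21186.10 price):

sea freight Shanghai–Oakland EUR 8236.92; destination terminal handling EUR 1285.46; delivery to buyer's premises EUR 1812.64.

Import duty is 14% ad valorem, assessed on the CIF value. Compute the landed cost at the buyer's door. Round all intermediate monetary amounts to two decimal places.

Total landed cost: EUR 27250.25

CIF: the seller pays costs through ocean freight and marine insurance to the destination port.
Already in the invoice (seller's account under CIF): freight — exclude.
The CIF price already equals the CIF value: 21186.10
Import duty = 21186.10 × 14% = 2966.05
Buyer bears: destination terminal 1285.46 + delivery 1812.64 + duty 2966.05 = 6064.15
Landed cost = invoice 21186.10 + 6064.15 = 27250.25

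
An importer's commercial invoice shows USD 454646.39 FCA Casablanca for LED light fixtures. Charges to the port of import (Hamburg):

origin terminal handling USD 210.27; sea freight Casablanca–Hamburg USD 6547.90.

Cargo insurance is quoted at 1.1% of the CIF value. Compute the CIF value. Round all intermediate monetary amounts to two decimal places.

Let C be the CIF value. C = FCA price + pre-shipment costs + freight + 1.1% × C
C − 1.1% × C = 454646.39 + 210.27 + 6547.90
0.989 × C = 461404.56
C = 461404.56 / 0.989 = 466536.46
Insurance premium = 1.1% × 466536.46 = 5131.90

CIF value: USD 466536.46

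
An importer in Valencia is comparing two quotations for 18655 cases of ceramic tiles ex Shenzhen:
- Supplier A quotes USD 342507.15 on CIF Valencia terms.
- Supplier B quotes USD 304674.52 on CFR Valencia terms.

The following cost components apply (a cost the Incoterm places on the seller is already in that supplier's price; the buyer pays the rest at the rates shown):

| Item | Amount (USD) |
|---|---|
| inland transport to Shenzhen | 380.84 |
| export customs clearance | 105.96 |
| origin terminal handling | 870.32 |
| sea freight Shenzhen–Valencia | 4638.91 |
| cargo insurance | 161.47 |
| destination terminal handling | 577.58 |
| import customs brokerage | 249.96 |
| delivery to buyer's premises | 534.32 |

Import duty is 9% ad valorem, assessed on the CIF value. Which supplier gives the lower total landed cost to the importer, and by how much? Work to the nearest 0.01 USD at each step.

Supplier B is cheaper by USD 41061.56

Supplier A (CIF):
The CIF price already equals the CIF value: 342507.15
Import duty = 342507.15 × 9% = 30825.64
Buyer bears (A): 577.58 + 249.96 + 534.32 = 1361.86
Landed cost (A) = invoice 342507.15 + 1361.86 + duty 30825.64 = 374694.65
Supplier B (CFR):
CIF value = CFR price + insurance = 304674.52 + 161.47 = 304835.99
Import duty = 304835.99 × 9% = 27435.24
Buyer bears (B): 161.47 + 577.58 + 249.96 + 534.32 = 1523.33
Landed cost (B) = invoice 304674.52 + 1523.33 + duty 27435.24 = 333633.09
Difference = |374694.65 − 333633.09| = 41061.56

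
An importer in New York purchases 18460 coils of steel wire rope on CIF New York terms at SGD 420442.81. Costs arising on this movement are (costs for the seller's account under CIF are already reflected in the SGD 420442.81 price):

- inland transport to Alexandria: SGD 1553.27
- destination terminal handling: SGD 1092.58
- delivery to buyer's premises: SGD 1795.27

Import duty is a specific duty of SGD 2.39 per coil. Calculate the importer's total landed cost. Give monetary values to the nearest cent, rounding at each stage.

Total landed cost: SGD 467450.06

CIF: the seller pays costs through ocean freight and marine insurance to the destination port.
Already in the invoice (seller's account under CIF): inland to port — exclude.
The CIF price already equals the CIF value: 420442.81
Import duty = 18460 × 2.39 = 44119.40
Buyer bears: destination terminal 1092.58 + delivery 1795.27 + duty 44119.40 = 47007.25
Landed cost = invoice 420442.81 + 47007.25 = 467450.06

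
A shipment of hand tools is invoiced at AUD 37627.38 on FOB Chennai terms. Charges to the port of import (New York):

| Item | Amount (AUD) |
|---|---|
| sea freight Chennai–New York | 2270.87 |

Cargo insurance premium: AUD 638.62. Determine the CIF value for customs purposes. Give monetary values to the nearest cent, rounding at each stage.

CIF value: AUD 40536.87

CIF = FOB price + freight + insurance
CIF = 37627.38 + 2270.87 + 638.62 = 40536.87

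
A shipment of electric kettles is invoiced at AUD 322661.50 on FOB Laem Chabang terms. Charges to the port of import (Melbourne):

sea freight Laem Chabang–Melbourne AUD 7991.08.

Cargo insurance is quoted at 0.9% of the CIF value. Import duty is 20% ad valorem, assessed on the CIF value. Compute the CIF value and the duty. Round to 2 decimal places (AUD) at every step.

Let C be the CIF value. C = FOB price + freight + 0.9% × C
C − 0.9% × C = 322661.50 + 7991.08
0.991 × C = 330652.58
C = 330652.58 / 0.991 = 333655.48
Insurance premium = 0.9% × 333655.48 = 3002.90
Import duty = 333655.48 × 20% = 66731.10

CIF value: AUD 333655.48; import duty: AUD 66731.10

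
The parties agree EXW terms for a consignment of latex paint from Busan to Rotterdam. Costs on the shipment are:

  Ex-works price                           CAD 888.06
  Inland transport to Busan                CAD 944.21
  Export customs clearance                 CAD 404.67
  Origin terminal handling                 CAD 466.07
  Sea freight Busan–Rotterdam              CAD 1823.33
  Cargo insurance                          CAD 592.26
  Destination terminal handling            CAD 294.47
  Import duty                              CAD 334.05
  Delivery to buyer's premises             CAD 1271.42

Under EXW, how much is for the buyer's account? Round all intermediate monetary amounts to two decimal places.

Buyer's account: CAD 6130.48

EXW: the seller makes goods available at their premises; the buyer bears all onward costs.
Seller's account: goods 888.06 = 888.06
Buyer's account: inland to port 944.21 + export clearance 404.67 + origin terminal 466.07 + freight 1823.33 + insurance 592.26 + destination terminal 294.47 + duty 334.05 + delivery 1271.42 = 6130.48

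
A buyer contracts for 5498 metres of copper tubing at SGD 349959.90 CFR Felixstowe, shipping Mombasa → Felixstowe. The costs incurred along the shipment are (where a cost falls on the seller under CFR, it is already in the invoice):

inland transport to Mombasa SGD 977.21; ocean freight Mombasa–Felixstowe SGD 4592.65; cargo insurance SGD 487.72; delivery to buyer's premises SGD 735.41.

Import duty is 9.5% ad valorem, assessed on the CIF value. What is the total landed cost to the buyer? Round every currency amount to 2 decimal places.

Total landed cost: SGD 384475.55

CFR: the seller pays costs through ocean freight to the destination port, but not insurance.
Already in the invoice (seller's account under CFR): inland to port, freight — exclude.
CIF value = CFR price + insurance = 349959.90 + 487.72 = 350447.62
Import duty = 350447.62 × 9.5% = 33292.52
Buyer bears: insurance 487.72 + delivery 735.41 + duty 33292.52 = 34515.65
Landed cost = invoice 349959.90 + 34515.65 = 384475.55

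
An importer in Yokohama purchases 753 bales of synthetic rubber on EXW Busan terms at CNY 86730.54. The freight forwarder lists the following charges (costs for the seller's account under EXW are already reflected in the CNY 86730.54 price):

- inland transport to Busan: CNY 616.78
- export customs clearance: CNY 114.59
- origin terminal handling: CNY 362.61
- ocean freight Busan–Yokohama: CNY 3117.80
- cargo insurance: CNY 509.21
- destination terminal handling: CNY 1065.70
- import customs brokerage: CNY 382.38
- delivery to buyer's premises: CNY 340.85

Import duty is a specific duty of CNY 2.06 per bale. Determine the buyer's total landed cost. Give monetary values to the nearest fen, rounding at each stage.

EXW: the seller makes goods available at their premises; the buyer bears all onward costs.
CIF value = EXW price + inland to port + export clearance + origin terminal + freight + insurance = 86730.54 + 616.78 + 114.59 + 362.61 + 3117.80 + 509.21 = 91451.53
Import duty = 753 × 2.06 = 1551.18
Buyer bears: inland to port 616.78 + export clearance 114.59 + origin terminal 362.61 + freight 3117.80 + insurance 509.21 + destination terminal 1065.70 + brokerage 382.38 + delivery 340.85 + duty 1551.18 = 8061.10
Landed cost = invoice 86730.54 + 8061.10 = 94791.64

Total landed cost: CNY 94791.64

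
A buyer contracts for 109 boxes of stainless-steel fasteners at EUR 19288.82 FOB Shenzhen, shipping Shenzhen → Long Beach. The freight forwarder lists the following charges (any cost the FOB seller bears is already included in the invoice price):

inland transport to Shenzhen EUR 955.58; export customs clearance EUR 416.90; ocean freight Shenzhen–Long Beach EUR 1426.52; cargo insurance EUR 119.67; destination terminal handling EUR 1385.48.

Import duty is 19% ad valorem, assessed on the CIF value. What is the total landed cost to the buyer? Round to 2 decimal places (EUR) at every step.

FOB: the seller bears costs until goods are on board at the origin port; the buyer bears freight, insurance and all costs thereafter.
Already in the invoice (seller's account under FOB): inland to port, export clearance — exclude.
CIF value = FOB price + freight + insurance = 19288.82 + 1426.52 + 119.67 = 20835.01
Import duty = 20835.01 × 19% = 3958.65
Buyer bears: freight 1426.52 + insurance 119.67 + destination terminal 1385.48 + duty 3958.65 = 6890.32
Landed cost = invoice 19288.82 + 6890.32 = 26179.14

Total landed cost: EUR 26179.14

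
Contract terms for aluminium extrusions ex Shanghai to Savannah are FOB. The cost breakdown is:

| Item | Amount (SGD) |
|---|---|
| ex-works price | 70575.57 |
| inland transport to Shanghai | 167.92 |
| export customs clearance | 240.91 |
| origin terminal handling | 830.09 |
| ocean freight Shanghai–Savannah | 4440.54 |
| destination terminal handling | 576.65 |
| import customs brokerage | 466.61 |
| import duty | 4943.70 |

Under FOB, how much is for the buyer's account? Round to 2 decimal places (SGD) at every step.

Buyer's account: SGD 10427.50

FOB: the seller bears costs until goods are on board at the origin port; the buyer bears freight, insurance and all costs thereafter.
Seller's account: goods 70575.57 + inland to port 167.92 + export clearance 240.91 + origin terminal 830.09 = 71814.49
Buyer's account: freight 4440.54 + destination terminal 576.65 + brokerage 466.61 + duty 4943.70 = 10427.50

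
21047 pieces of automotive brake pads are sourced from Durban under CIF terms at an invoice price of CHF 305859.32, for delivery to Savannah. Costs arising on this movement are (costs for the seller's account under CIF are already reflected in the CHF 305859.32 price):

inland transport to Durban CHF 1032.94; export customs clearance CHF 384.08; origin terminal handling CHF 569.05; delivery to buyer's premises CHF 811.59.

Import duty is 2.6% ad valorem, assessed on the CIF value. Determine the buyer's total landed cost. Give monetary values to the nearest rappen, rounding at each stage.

CIF: the seller pays costs through ocean freight and marine insurance to the destination port.
Already in the invoice (seller's account under CIF): inland to port, export clearance, origin terminal — exclude.
The CIF price already equals the CIF value: 305859.32
Import duty = 305859.32 × 2.6% = 7952.34
Buyer bears: delivery 811.59 + duty 7952.34 = 8763.93
Landed cost = invoice 305859.32 + 8763.93 = 314623.25

Total landed cost: CHF 314623.25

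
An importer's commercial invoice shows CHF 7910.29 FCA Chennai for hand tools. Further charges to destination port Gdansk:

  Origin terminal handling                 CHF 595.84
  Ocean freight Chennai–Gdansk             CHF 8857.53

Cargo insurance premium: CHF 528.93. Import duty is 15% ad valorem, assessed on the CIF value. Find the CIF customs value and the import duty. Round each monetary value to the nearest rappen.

CIF value: CHF 17892.59; import duty: CHF 2683.89

CIF = FCA price + pre-shipment costs + freight + insurance
CIF = 7910.29 + 595.84 + 8857.53 + 528.93 = 17892.59
Import duty = 17892.59 × 15% = 2683.89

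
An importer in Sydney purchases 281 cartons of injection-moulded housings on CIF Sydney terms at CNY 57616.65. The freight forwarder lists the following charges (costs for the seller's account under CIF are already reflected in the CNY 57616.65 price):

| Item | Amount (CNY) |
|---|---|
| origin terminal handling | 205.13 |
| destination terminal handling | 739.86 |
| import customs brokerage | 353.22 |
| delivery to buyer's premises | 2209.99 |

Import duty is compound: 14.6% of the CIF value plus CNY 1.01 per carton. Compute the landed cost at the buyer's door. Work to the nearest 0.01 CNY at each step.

Total landed cost: CNY 69615.56

CIF: the seller pays costs through ocean freight and marine insurance to the destination port.
Already in the invoice (seller's account under CIF): origin terminal — exclude.
The CIF price already equals the CIF value: 57616.65
Ad valorem component: 57616.65 × 14.6% = 8412.03
Specific component: 281 × 1.01 = 283.81
Import duty = 8412.03 + 283.81 = 8695.84
Buyer bears: destination terminal 739.86 + brokerage 353.22 + delivery 2209.99 + duty 8695.84 = 11998.91
Landed cost = invoice 57616.65 + 11998.91 = 69615.56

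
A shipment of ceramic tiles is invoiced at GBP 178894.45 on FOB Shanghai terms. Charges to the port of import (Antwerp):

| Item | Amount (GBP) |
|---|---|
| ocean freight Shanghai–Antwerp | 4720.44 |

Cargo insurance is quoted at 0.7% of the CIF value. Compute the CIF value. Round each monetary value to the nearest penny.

Let C be the CIF value. C = FOB price + freight + 0.7% × C
C − 0.7% × C = 178894.45 + 4720.44
0.993 × C = 183614.89
C = 183614.89 / 0.993 = 184909.25
Insurance premium = 0.7% × 184909.25 = 1294.36

CIF value: GBP 184909.25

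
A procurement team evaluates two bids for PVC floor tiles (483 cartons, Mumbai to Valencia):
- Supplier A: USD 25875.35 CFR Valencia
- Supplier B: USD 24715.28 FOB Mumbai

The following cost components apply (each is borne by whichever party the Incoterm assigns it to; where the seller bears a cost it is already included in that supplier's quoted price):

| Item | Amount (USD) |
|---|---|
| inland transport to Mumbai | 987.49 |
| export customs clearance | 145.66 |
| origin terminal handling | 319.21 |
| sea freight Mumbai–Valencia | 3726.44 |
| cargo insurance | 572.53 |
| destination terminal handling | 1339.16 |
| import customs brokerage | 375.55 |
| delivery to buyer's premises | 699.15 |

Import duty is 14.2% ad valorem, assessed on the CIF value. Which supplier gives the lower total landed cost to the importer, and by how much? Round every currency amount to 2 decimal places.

Supplier A (CFR):
CIF value = CFR price + insurance = 25875.35 + 572.53 = 26447.88
Import duty = 26447.88 × 14.2% = 3755.60
Buyer bears (A): 572.53 + 1339.16 + 375.55 + 699.15 = 2986.39
Landed cost (A) = invoice 25875.35 + 2986.39 + duty 3755.60 = 32617.34
Supplier B (FOB):
CIF value = FOB price + freight + insurance = 24715.28 + 3726.44 + 572.53 = 29014.25
Import duty = 29014.25 × 14.2% = 4120.02
Buyer bears (B): 3726.44 + 572.53 + 1339.16 + 375.55 + 699.15 = 6712.83
Landed cost (B) = invoice 24715.28 + 6712.83 + duty 4120.02 = 35548.13
Difference = |32617.34 − 35548.13| = 2930.79

Supplier A is cheaper by USD 2930.79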